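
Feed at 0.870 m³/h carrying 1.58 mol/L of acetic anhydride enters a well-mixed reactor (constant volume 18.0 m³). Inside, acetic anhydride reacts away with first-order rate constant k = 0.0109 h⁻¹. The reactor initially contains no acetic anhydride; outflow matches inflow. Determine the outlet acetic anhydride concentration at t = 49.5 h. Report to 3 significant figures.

Accumulation = in − out − consumed: V dC/dt = Q C_in − Q C − k V C.
This is linear with rate a = Q/V + k = 0.059233 h⁻¹.
C_ss = Q C_in/(Q + kV) = 1.2893 mol/L; C(t) = C_ss + (C₀ − C_ss) e^(−a t).
C(49.5) = 1.2893 + (-1.2893)·e^(−0.059233·49.5) = 1.2893 + (-1.2893)·0.053288 = 1.2206 mol/L.

1.22 mol/L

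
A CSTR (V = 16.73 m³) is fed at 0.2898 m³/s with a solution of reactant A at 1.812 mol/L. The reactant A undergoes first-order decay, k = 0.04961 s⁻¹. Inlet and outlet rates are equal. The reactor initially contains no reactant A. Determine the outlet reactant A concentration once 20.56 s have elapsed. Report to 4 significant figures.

Species balance: V dC/dt = Q C_in − Q C − k V C.
dC/dt = (Q/V) C_in − (Q/V + k) C; effective rate a = Q/V + k = 0.0173222 + 0.04961 = 0.0669322 s⁻¹.
C_ss = Q C_in/(Q + kV) = 0.468949 mol/L; C(t) = C_ss + (C₀ − C_ss) e^(−a t).
C(20.56) = 0.468949 + (-0.468949)·e^(−0.0669322·20.56) = 0.468949 + (-0.468949)·0.252555 = 0.350514 mol/L.

0.3505 mol/L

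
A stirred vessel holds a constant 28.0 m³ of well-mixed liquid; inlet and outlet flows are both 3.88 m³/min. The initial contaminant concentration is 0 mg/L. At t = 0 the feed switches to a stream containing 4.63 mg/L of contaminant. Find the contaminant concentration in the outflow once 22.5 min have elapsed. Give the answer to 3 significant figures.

Accumulation = in − out for the solute gives V dC/dt = Q(C_in − C).
So dC/dt = (C_in − C)/τ with τ = V/Q = 28.0/3.88 = 7.2165 min.
This is linear first-order; C(t) = C_in + (C₀ − C_in) e^(−t/τ).
C(22.5) = 4.63 + (0 − 4.63)·e^(−22.5/7.2165) = 4.63 + (-4.6300)·0.044252 = 4.4251 mg/L.

4.43 mg/L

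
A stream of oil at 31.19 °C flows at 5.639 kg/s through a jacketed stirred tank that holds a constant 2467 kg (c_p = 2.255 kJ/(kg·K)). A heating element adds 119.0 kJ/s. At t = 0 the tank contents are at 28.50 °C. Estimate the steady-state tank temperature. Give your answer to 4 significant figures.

M c_p dT/dt = ṁ c_p (T_in − T) + Q̇.
At steady state dT/dt = 0 ⇒ T_ss = T_in + Q̇/(ṁ c_p) = 31.19 + 119.0/(5.639·2.255) = 40.5483 °C.

40.55 °C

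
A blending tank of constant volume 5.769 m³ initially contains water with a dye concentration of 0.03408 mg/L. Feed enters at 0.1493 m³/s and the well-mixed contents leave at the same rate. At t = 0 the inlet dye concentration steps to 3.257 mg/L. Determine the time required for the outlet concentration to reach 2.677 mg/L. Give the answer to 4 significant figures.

66.27 s

Transient balance on the dissolved component: V dC/dt = Q(C_in − C), so τ = V/Q = 38.6403 s.
C(t) = C_in + (C₀ − C_in) e^(−t/τ). Set C = 2.677 and solve for t:
e^(−t/τ) = (C − C_in)/(C₀ − C_in) = (2.677 − 3.257)/(0.03408 − 3.257) = 0.179961
t = −τ ln(…) = 38.6403 × 1.71501 = 66.2687 s.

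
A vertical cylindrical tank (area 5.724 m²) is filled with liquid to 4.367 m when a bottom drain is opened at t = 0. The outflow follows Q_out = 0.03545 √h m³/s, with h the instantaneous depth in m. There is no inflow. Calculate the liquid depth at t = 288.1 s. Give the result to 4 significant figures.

1.434 m

Unsteady balance on liquid volume: A dh/dt = −0.03545 √h.
This is separable: 2 d(√h)/dt = −0.03545/A, so √h = √h₀ − (0.03545/(2A)) t.
√h = √4.367 − 0.03545·288.1/(2·5.724) = 2.08974 − 0.892134 = 1.19760.
h = 1.19760² = 1.43425 m.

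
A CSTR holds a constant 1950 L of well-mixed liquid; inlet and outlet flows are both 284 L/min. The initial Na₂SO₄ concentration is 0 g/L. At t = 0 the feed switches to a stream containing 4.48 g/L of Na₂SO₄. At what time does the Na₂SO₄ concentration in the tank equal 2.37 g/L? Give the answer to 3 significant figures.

5.17 min

Species balance: V dC/dt = Q(C_in − C) ⇒ τ = V/Q = 6.8662 min.
C(t) = C_in + (C₀ − C_in) e^(−t/τ). Set C = 2.37 and solve for t:
e^(−t/τ) = (C − C_in)/(C₀ − C_in) = (2.37 − 4.48)/(0 − 4.48) = 0.47098
t = −τ ln(…) = 6.8662 × 0.75294 = 5.1698 min.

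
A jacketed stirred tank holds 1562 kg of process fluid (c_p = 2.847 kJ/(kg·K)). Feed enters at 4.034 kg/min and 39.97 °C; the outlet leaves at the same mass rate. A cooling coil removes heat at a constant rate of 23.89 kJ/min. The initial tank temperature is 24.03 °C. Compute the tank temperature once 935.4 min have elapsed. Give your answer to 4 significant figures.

36.65 °C

M c_p dT/dt = ṁ c_p (T_in − T) − Q̇.
τ = M/ṁ = 387.209 min; T_ss = T_in − Q̇/(ṁ c_p) = 39.97 − 23.89/(4.034·2.847) = 37.8899 °C.
T approaches T_ss exponentially: T(t) = T_ss + (T₀ − T_ss) e^(−t/τ).
T(935.4) = 37.8899 + (-13.8599)·e^(−935.4/387.209) = 37.8899 + (-13.8599)·0.0893002 = 36.6522 °C.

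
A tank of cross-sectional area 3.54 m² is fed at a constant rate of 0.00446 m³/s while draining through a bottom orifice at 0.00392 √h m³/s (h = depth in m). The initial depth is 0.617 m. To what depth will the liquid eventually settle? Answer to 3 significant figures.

1.29 m

A dh/dt = Q_in − 0.00392 √h. Steady state requires inflow = outflow:
Q_in = 0.00392 √h_ss ⇒ √h_ss = 0.00446/0.00392 = 1.1378.
h_ss = 1.1378² = 1.2945 m. (Since h₀ = 0.617 m < h_ss, the level will rise toward this value.)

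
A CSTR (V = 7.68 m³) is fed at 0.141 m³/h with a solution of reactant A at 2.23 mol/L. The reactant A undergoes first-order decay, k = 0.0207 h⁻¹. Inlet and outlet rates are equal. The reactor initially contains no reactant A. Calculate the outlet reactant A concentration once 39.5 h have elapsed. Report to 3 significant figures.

V dC/dt = Q(C_in − C) − k V C.
dC/dt = (Q/V) C_in − (Q/V + k) C; effective rate a = Q/V + k = 0.018359 + 0.0207 = 0.039059 h⁻¹.
C_ss = Q C_in/(Q + kV) = 1.0482 mol/L; C(t) = C_ss + (C₀ − C_ss) e^(−a t).
C(39.5) = 1.0482 + (-1.0482)·e^(−0.039059·39.5) = 1.0482 + (-1.0482)·0.21377 = 0.82411 mol/L.

0.824 mol/L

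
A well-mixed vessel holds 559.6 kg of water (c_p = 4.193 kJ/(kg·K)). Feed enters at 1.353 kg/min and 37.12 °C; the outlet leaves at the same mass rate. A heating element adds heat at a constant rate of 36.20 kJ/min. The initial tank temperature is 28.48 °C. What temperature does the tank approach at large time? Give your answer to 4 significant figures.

43.50 °C

M c_p dT/dt = ṁ c_p (T_in − T) + Q̇.
At steady state dT/dt = 0 ⇒ T_ss = T_in + Q̇/(ṁ c_p) = 37.12 + 36.20/(1.353·4.193) = 43.5010 °C.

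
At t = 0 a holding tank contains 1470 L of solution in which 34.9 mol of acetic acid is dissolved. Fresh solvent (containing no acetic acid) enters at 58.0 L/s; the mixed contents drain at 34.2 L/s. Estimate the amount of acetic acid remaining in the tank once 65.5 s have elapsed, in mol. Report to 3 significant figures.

Let m(t) be the amount of acetic acid. Volume: V(t) = V₀ + (Q_in − Q_out) t = 1470 + 23.800 t; V(65.5) = 3028.9 L.
No acetic acid enters, so dm/dt = −Q_out · (m/V).
dm/m = −Q_out dt/(V₀ + 23.800 t); integrating gives ln(m/m₀) = −(Q_out/(Q_in−Q_out)) ln(V/V₀).
m = m₀ (V₀/V)^(Q_out/(Q_in−Q_out)) = 34.9 × (1470/3028.9)^(1.4370) = 12.350 mol.

12.3 mol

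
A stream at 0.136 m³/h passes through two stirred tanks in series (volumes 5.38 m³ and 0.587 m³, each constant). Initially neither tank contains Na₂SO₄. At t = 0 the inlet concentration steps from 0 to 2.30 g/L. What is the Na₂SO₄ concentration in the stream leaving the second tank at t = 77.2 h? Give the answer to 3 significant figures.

1.93 g/L

Each tank obeys Vᵢ dCᵢ/dt = Q(Cᵢ₋₁ − Cᵢ), so τᵢ = Vᵢ/Q.
τ₁ = 5.38/0.136 = 39.559 h; τ₂ = 0.587/0.136 = 4.3162 h.
Solving the cascade with C₁(0)=C₂(0)=0 gives C₂(t) = C_in[1 − (τ₁ e^(−t/τ₁) − τ₂ e^(−t/τ₂))/(τ₁ − τ₂)].
At t = 77.2: e^(−t/τ₁) = 0.14206, e^(−t/τ₂) = 1.7066e-08.
C₂ = 2.30·[1 − (39.559·0.14206 − 4.3162·1.7066e-08)/(35.243)] = 2.30·0.84054 = 1.9333 g/L.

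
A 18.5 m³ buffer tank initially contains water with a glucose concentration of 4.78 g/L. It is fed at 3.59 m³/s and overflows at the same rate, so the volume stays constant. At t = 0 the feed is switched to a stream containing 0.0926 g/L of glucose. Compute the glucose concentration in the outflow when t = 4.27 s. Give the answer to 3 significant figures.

Unsteady species balance (constant V, well mixed): V dC/dt = Q(C_in − C).
So dC/dt = (C_in − C)/τ with τ = V/Q = 18.5/3.59 = 5.1532 s.
Solution: C(t) = C_in + (C₀ − C_in) e^(−t/τ).
C(4.27) = 0.0926 + (4.78 − 0.0926)·e^(−4.27/5.1532) = 0.0926 + (4.6874)·0.43666 = 2.1394 g/L.

2.14 g/L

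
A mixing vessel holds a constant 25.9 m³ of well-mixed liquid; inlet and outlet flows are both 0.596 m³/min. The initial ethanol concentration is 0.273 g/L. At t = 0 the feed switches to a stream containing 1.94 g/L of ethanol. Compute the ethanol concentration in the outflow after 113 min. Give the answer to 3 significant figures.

1.82 g/L

Species balance on the tank: V dC/dt = Q(C_in − C).
Rewrite as dC/dt + C/τ = C_in/τ, τ = V/Q = 43.456 min.
C approaches C_in exponentially: C(t) = C_in + (C₀ − C_in) e^(−t/τ).
C(113) = 1.94 + (0.273 − 1.94)·e^(−113/43.456) = 1.94 + (-1.6670)·0.074251 = 1.8162 g/L.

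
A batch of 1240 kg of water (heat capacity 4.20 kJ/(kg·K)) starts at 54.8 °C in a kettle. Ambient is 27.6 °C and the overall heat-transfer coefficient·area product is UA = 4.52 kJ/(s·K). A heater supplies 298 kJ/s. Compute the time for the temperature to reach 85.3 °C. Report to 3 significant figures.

M c_p dT/dt = −UA(T − T_amb) + Q̇.
τ = M c_p/UA = 1152.2 s; T_ss = T_amb + Q̇/UA = 27.6 + 298/4.52 = 93.529 °C.
T(t) = T_ss + (T₀ − T_ss)e^(−t/τ); set T = 85.3:
t = −τ ln[(T − T_ss)/(T₀ − T_ss)] = −1152.2 · ln(0.21248) = 1784.7 s.

1780 s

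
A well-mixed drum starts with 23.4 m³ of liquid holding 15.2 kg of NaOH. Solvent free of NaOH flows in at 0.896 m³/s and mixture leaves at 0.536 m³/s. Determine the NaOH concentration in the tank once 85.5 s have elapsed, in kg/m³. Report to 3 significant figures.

0.0804 kg/m³

Total volume: dV/dt = Q_in − Q_out = 0.36000 m³/s, so V(t) = 23.4 + 0.36000 t and V(85.5) = 54.180 m³.
Species balance (pure solvent in): dm/dt = −Q_out · m/V(t).
Separate: dm/m = −Q_out dt/V(t) ⇒ ln(m/m₀) = −(Q_out/(Q_in−Q_out)) ln(V/V₀).
m = m₀ (V₀/V)^(Q_out/(Q_in−Q_out)) = 15.2 × (23.4/54.180)^(1.4889) = 4.3547 kg.
C = m/V = 4.3547/54.180 = 0.080375 kg/m³.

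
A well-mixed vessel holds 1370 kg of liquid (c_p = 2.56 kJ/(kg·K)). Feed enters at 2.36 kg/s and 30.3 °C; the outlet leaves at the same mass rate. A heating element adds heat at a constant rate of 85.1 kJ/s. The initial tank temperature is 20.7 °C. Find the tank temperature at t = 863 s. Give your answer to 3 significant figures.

39.0 °C

M c_p dT/dt = ṁ c_p (T_in − T) + Q̇.
Rearrange: dT/dt = (T_ss − T)/τ with τ = M/ṁ = 580.51 s and T_ss = T_in + Q̇/(ṁ c_p) = 44.386 °C.
Integrating: T(t) = T_ss + (T₀ − T_ss) e^(−t/τ).
T(863) = 44.386 + (-23.686)·e^(−863/580.51) = 44.386 + (-23.686)·0.22613 = 39.030 °C.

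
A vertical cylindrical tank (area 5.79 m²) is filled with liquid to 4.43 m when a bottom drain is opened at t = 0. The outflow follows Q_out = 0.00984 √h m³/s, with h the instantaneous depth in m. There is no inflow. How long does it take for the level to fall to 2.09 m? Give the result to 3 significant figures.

With no inflow, A dh/dt = −0.00984 √h.
Separate and integrate: 2(√h − √h₀) = −(0.00984/A) t.
t = 2A(√h₀ − √h)/0.00984 = 2·5.79·(√4.43 − √2.09)/0.00984
  = 11.580 × (2.1048 − 1.4457) / 0.00984 = 775.62 s.

776 s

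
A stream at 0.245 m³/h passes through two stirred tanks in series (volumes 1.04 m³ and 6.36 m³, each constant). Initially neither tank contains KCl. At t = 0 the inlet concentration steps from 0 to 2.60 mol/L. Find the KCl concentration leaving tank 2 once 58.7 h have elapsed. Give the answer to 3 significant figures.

2.28 mol/L

Species balance on tank i: dCᵢ/dt = (Cᵢ₋₁ − Cᵢ)/τᵢ with τᵢ = Vᵢ/Q.
τ₁ = 1.04/0.245 = 4.2449 h; τ₂ = 6.36/0.245 = 25.959 h.
Solving the cascade with C₁(0)=C₂(0)=0 gives C₂(t) = C_in[1 − (τ₁ e^(−t/τ₁) − τ₂ e^(−t/τ₂))/(τ₁ − τ₂)].
At t = 58.7: e^(−t/τ₁) = 9.8723e-07, e^(−t/τ₂) = 0.10422.
C₂ = 2.60·[1 − (4.2449·9.8723e-07 − 25.959·0.10422)/(-21.714)] = 2.60·0.87541 = 2.2761 mol/L.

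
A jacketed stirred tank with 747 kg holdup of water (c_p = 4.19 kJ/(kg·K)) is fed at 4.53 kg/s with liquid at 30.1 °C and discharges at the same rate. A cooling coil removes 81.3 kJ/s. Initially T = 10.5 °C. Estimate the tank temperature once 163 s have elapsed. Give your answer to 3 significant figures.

M c_p dT/dt = ṁ c_p (T_in − T) − Q̇.
Rearrange: dT/dt = (T_ss − T)/τ with τ = M/ṁ = 164.90 s and T_ss = T_in − Q̇/(ṁ c_p) = 25.817 °C.
T approaches T_ss exponentially: T(t) = T_ss + (T₀ − T_ss) e^(−t/τ).
T(163) = 25.817 + (-15.317)·e^(−163/164.90) = 25.817 + (-15.317)·0.37214 = 20.117 °C.

20.1 °C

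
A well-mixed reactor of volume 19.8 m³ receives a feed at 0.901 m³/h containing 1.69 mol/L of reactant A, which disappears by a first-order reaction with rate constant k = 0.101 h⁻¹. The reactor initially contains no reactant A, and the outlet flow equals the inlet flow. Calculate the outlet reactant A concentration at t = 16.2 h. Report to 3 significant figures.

Species balance: V dC/dt = Q C_in − Q C − k V C.
This is linear with rate a = Q/V + k = 0.14651 h⁻¹.
C_ss = Q C_in/(Q + kV) = 0.52492 mol/L; C(t) = C_ss + (C₀ − C_ss) e^(−a t).
C(16.2) = 0.52492 + (-0.52492)·e^(−0.14651·16.2) = 0.52492 + (-0.52492)·0.093165 = 0.47602 mol/L.

0.476 mol/L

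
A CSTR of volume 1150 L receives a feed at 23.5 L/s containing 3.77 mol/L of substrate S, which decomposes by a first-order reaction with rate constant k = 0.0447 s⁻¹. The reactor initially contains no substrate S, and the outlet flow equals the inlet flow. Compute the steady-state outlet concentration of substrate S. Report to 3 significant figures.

1.18 mol/L

Accumulation = in − out − consumed: V dC/dt = Q C_in − Q C − k V C.
At steady state: 0 = Q C_in − (Q + kV) C_ss, so C_ss = Q C_in/(Q + kV).
C_ss = 23.5·3.77/(23.5 + 0.0447·1150) = 88.595/74.905 = 1.1828 mol/L.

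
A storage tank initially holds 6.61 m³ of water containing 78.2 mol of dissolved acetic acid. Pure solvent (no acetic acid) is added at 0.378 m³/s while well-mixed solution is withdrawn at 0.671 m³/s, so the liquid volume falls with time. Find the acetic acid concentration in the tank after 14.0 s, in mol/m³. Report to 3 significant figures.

3.39 mol/m³

Total volume: dV/dt = Q_in − Q_out = -0.29300 m³/s, so V(t) = 6.61 − 0.29300 t and V(14.0) = 2.5080 m³.
No acetic acid enters, so dm/dt = −Q_out · (m/V).
Separate: dm/m = −Q_out dt/V(t) ⇒ ln(m/m₀) = −(Q_out/(Q_in−Q_out)) ln(V/V₀).
m = m₀ (V₀/V)^(Q_out/(Q_in−Q_out)) = 78.2 × (6.61/2.5080)^(-2.2901) = 8.4989 mol.
C = m/V = 8.4989/2.5080 = 3.3887 mol/m³.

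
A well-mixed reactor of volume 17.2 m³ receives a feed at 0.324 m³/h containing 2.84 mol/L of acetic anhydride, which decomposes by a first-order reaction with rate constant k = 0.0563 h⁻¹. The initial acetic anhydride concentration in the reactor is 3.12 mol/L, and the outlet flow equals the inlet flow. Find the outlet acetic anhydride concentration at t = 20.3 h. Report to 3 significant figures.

Accumulation = in − out − consumed: V dC/dt = Q C_in − Q C − k V C.
dC/dt = (Q/V) C_in − (Q/V + k) C; effective rate a = Q/V + k = 0.018837 + 0.0563 = 0.075137 h⁻¹.
C_ss = Q C_in/(Q + kV) = 0.71200 mol/L; C(t) = C_ss + (C₀ − C_ss) e^(−a t).
C(20.3) = 0.71200 + (2.4080)·e^(−0.075137·20.3) = 0.71200 + (2.4080)·0.21756 = 1.2359 mol/L.

1.24 mol/L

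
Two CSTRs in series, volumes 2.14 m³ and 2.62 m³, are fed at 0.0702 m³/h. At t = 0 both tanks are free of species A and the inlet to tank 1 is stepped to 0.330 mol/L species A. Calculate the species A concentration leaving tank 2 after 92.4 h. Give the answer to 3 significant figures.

Species balance on tank i: dCᵢ/dt = (Cᵢ₋₁ − Cᵢ)/τᵢ with τᵢ = Vᵢ/Q.
τ₁ = 2.14/0.0702 = 30.484 h; τ₂ = 2.62/0.0702 = 37.322 h.
Tank 1: C₁ = C_in(1 − e^(−t/τ₁)). Tank 2 (τ₁ ≠ τ₂): C₂ = C_in[1 − (τ₁ e^(−t/τ₁) − τ₂ e^(−t/τ₂))/(τ₁ − τ₂)].
At t = 92.4: e^(−t/τ₁) = 0.048264, e^(−t/τ₂) = 0.084099.
C₂ = 0.330·[1 − (30.484·0.048264 − 37.322·0.084099)/(-6.8376)] = 0.330·0.75614 = 0.24952 mol/L.

0.250 mol/L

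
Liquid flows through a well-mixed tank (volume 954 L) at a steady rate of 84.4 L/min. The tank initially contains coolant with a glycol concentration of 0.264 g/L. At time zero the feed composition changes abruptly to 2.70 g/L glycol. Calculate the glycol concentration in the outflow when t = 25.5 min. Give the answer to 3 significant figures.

Transient balance on the dissolved component: V dC/dt = Q(C_in − C).
Rewrite as dC/dt + C/τ = C_in/τ, τ = V/Q = 11.303 min.
C approaches C_in exponentially: C(t) = C_in + (C₀ − C_in) e^(−t/τ).
C(25.5) = 2.70 + (0.264 − 2.70)·e^(−25.5/11.303) = 2.70 + (-2.4360)·0.10477 = 2.4448 g/L.

2.44 g/L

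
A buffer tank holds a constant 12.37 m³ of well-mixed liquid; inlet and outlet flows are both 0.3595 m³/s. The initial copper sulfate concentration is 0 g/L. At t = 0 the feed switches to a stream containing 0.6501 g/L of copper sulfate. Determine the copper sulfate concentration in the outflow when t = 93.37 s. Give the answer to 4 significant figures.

Unsteady species balance (constant V, well mixed): V dC/dt = Q(C_in − C).
Rewrite as dC/dt + C/τ = C_in/τ, τ = V/Q = 34.4089 s.
This is linear first-order; C(t) = C_in + (C₀ − C_in) e^(−t/τ).
C(93.37) = 0.6501 + (0 − 0.6501)·e^(−93.37/34.4089) = 0.6501 + (-0.650100)·0.0663015 = 0.606997 g/L.

0.6070 g/L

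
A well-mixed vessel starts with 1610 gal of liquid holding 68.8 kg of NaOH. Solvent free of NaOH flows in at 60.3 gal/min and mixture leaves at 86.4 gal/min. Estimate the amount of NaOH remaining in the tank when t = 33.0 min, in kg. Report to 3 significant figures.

5.46 kg

Let m(t) be the amount of NaOH. Volume: V(t) = V₀ + (Q_in − Q_out) t = 1610 − 26.100 t; V(33.0) = 748.70 gal.
No NaOH enters, so dm/dt = −Q_out · (m/V).
dm/m = −Q_out dt/(V₀ − 26.100 t); integrating gives ln(m/m₀) = −(Q_out/(Q_in−Q_out)) ln(V/V₀).
m = m₀ (V₀/V)^(Q_out/(Q_in−Q_out)) = 68.8 × (1610/748.70)^(-3.3103) = 5.4556 kg.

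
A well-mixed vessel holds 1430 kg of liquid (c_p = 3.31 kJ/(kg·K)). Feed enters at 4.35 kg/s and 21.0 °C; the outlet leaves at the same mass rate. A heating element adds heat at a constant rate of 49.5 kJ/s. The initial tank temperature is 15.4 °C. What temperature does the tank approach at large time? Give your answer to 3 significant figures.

Unsteady energy balance on the tank contents: M c_p dT/dt = ṁ c_p (T_in − T) + 49.5.
At steady state dT/dt = 0 ⇒ T_ss = T_in + Q̇/(ṁ c_p) = 21.0 + 49.5/(4.35·3.31) = 24.438 °C.

24.4 °C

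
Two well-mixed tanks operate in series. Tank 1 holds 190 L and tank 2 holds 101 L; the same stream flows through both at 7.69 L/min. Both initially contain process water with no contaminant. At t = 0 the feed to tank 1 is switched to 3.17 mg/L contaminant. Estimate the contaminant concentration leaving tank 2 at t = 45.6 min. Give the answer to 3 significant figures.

Time constants: τᵢ = Vᵢ/Q for each well-mixed tank.
τ₁ = 190/7.69 = 24.707 min; τ₂ = 101/7.69 = 13.134 min.
Solving the cascade with C₁(0)=C₂(0)=0 gives C₂(t) = C_in[1 − (τ₁ e^(−t/τ₁) − τ₂ e^(−t/τ₂))/(τ₁ − τ₂)].
At t = 45.6: e^(−t/τ₁) = 0.15793, e^(−t/τ₂) = 0.031057.
C₂ = 3.17·[1 − (24.707·0.15793 − 13.134·0.031057)/(11.573)] = 3.17·0.69809 = 2.2129 mg/L.

2.21 mg/L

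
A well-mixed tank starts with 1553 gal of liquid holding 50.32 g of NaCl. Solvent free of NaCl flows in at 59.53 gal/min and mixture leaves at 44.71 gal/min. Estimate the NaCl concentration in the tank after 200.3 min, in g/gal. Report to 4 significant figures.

Let m(t) be the amount of NaCl. Volume: V(t) = V₀ + (Q_in − Q_out) t = 1553 + 14.8200 t; V(200.3) = 4521.45 gal.
Solute balance: dm/dt = 0 − Q_out C = −Q_out m/V(t).
Separate: dm/m = −Q_out dt/V(t) ⇒ ln(m/m₀) = −(Q_out/(Q_in−Q_out)) ln(V/V₀).
m = m₀ (V₀/V)^(Q_out/(Q_in−Q_out)) = 50.32 × (1553/4521.45)^(3.01687) = 2.00260 g.
C = m/V = 2.00260/4521.45 = 0.000442911 g/gal.

0.0004429 g/gal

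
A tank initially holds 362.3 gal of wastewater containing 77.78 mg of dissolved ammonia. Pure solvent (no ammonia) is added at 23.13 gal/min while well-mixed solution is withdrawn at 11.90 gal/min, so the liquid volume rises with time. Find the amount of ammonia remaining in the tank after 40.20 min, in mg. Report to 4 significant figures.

33.00 mg

Let m(t) be the amount of ammonia. Volume: V(t) = V₀ + (Q_in − Q_out) t = 362.3 + 11.2300 t; V(40.20) = 813.746 gal.
Species balance (pure solvent in): dm/dt = −Q_out · m/V(t).
dm/m = −Q_out dt/(V₀ + 11.2300 t); integrating gives ln(m/m₀) = −(Q_out/(Q_in−Q_out)) ln(V/V₀).
m = m₀ (V₀/V)^(Q_out/(Q_in−Q_out)) = 77.78 × (362.3/813.746)^(1.05966) = 32.9975 mg.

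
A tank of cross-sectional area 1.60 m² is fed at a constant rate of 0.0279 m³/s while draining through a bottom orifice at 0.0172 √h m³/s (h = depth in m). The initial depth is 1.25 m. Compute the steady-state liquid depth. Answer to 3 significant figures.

Volume balance on the tank: A dh/dt = Q_in − 0.0172 √h. At steady state dh/dt = 0:
Q_in = 0.0172 √h_ss ⇒ √h_ss = 0.0279/0.0172 = 1.6221.
h_ss = 1.6221² = 2.6312 m. (Since h₀ = 1.25 m < h_ss, the level will rise toward this value.)

2.63 m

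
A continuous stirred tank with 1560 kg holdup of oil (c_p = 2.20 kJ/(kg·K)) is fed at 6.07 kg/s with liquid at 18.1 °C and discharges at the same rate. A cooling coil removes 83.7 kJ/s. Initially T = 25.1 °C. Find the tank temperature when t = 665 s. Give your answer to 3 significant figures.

Energy balance: M c_p dT/dt = ṁ c_p (T_in − T) − 83.7.
Rearrange: dT/dt = (T_ss − T)/τ with τ = M/ṁ = 257.00 s and T_ss = T_in − Q̇/(ṁ c_p) = 11.832 °C.
This is linear first-order; T(t) = T_ss + (T₀ − T_ss) e^(−t/τ).
T(665) = 11.832 + (13.268)·e^(−665/257.00) = 11.832 + (13.268)·0.075205 = 12.830 °C.

12.8 °C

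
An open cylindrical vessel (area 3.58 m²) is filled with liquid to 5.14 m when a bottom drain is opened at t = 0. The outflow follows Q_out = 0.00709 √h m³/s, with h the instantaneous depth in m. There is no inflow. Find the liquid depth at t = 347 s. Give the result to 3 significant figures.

3.70 m

With no inflow, A dh/dt = −0.00709 √h.
This is separable: 2 d(√h)/dt = −0.00709/A, so √h = √h₀ − (0.00709/(2A)) t.
√h = √5.14 − 0.00709·347/(2·3.58) = 2.2672 − 0.34361 = 1.9235.
h = 1.9235² = 3.7000 m.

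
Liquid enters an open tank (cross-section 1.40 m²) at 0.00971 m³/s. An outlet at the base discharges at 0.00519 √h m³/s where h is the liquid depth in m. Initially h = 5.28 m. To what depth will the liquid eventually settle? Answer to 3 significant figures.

3.50 m

Level balance: A dh/dt = 0.00971 − 0.00519 √h. Setting dh/dt = 0:
Q_in = 0.00519 √h_ss ⇒ √h_ss = 0.00971/0.00519 = 1.8709.
h_ss = 1.8709² = 3.5003 m. (Since h₀ = 5.28 m > h_ss, the level will fall toward this value.)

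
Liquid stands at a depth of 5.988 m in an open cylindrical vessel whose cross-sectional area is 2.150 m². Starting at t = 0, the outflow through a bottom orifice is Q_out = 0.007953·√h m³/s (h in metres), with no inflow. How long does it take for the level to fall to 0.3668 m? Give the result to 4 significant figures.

995.6 s

A dh/dt = −Q_out = −0.007953 √h.
This is separable: 2 d(√h)/dt = −0.007953/A, so √h = √h₀ − (0.007953/(2A)) t.
t = 2A(√h₀ − √h)/0.007953 = 2·2.150·(√5.988 − √0.3668)/0.007953
  = 4.30000 × (2.44704 − 0.605640) / 0.007953 = 995.601 s.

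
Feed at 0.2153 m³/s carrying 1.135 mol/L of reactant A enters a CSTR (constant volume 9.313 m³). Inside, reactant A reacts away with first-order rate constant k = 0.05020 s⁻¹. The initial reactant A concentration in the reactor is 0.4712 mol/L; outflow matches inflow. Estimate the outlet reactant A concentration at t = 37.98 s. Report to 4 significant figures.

Accumulation = in − out − consumed: V dC/dt = Q C_in − Q C − k V C.
dC/dt = (Q/V) C_in − (Q/V + k) C; effective rate a = Q/V + k = 0.0231182 + 0.05020 = 0.0733182 s⁻¹.
C_ss = Q C_in/(Q + kV) = 0.357881 mol/L; C(t) = C_ss + (C₀ − C_ss) e^(−a t).
C(37.98) = 0.357881 + (0.113319)·e^(−0.0733182·37.98) = 0.357881 + (0.113319)·0.0617522 = 0.364878 mol/L.

0.3649 mol/L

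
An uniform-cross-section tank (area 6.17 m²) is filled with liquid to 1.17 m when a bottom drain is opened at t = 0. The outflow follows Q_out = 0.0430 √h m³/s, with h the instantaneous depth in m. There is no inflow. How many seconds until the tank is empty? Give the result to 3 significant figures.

310 s

With no inflow, A dh/dt = −0.0430 √h.
This is separable: 2 d(√h)/dt = −0.0430/A, so √h = √h₀ − (0.0430/(2A)) t.
Tank is empty when √h = 0: t_empty = 2A√h₀/0.0430.
t_empty = 2·6.17·√1.17/0.0430 = 12.340·1.0817/0.0430 = 310.41 s.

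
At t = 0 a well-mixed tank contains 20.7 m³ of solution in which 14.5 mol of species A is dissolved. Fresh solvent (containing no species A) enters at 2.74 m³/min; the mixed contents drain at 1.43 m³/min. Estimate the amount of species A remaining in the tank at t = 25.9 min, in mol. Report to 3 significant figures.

5.03 mol

Total volume: dV/dt = Q_in − Q_out = 1.3100 m³/min, so V(t) = 20.7 + 1.3100 t and V(25.9) = 54.629 m³.
No species A enters, so dm/dt = −Q_out · (m/V).
dm/m = −Q_out dt/(V₀ + 1.3100 t); integrating gives ln(m/m₀) = −(Q_out/(Q_in−Q_out)) ln(V/V₀).
m = m₀ (V₀/V)^(Q_out/(Q_in−Q_out)) = 14.5 × (20.7/54.629)^(1.0916) = 5.0270 mol.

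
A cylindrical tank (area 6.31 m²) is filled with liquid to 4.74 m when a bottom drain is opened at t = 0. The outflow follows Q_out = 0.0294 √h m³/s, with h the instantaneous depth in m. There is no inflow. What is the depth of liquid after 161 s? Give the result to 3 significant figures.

3.25 m

Accumulation of liquid (constant cross-section A): A dh/dt = −0.0294 √h.
∫ h^(−1/2) dh = −(0.0294/A) ∫ dt, giving 2√h = 2√h₀ − (0.0294/A) t.
√h = √4.74 − 0.0294·161/(2·6.31) = 2.1772 − 0.37507 = 1.8021.
h = 1.8021² = 3.2475 m.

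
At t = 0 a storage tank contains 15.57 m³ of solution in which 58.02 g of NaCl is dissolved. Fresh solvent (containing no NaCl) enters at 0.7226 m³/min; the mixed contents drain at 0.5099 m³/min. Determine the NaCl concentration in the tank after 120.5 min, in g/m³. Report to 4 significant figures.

0.1366 g/m³

Let m(t) be the amount of NaCl. Volume: V(t) = V₀ + (Q_in − Q_out) t = 15.57 + 0.212700 t; V(120.5) = 41.2004 m³.
Solute balance: dm/dt = 0 − Q_out C = −Q_out m/V(t).
Separate: dm/m = −Q_out dt/V(t) ⇒ ln(m/m₀) = −(Q_out/(Q_in−Q_out)) ln(V/V₀).
m = m₀ (V₀/V)^(Q_out/(Q_in−Q_out)) = 58.02 × (15.57/41.2004)^(2.39727) = 5.62938 g.
C = m/V = 5.62938/41.2004 = 0.136634 g/m³.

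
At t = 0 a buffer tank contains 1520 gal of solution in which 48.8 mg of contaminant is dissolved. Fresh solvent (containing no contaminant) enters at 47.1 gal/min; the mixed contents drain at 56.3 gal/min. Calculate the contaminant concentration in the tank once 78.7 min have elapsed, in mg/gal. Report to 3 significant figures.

Total volume: dV/dt = Q_in − Q_out = -9.2000 gal/min, so V(t) = 1520 − 9.2000 t and V(78.7) = 795.96 gal.
Species balance (pure solvent in): dm/dt = −Q_out · m/V(t).
dm/m = −Q_out dt/(V₀ − 9.2000 t); integrating gives ln(m/m₀) = −(Q_out/(Q_in−Q_out)) ln(V/V₀).
m = m₀ (V₀/V)^(Q_out/(Q_in−Q_out)) = 48.8 × (1520/795.96)^(-6.1196) = 0.93135 mg.
C = m/V = 0.93135/795.96 = 0.0011701 mg/gal.

0.00117 mg/gal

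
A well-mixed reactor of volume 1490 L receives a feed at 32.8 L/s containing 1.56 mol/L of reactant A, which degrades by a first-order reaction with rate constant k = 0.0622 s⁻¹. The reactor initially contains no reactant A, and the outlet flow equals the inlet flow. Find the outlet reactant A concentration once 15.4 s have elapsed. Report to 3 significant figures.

Species balance: V dC/dt = Q C_in − Q C − k V C.
This is linear with rate a = Q/V + k = 0.084213 s⁻¹.
C_ss = Q C_in/(Q + kV) = 0.40778 mol/L; C(t) = C_ss + (C₀ − C_ss) e^(−a t).
C(15.4) = 0.40778 + (-0.40778)·e^(−0.084213·15.4) = 0.40778 + (-0.40778)·0.27338 = 0.29630 mol/L.

0.296 mol/L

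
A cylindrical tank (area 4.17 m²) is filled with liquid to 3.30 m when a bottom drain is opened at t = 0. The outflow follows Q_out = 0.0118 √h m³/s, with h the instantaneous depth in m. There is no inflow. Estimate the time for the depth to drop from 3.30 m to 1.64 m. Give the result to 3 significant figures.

A dh/dt = −Q_out = −0.0118 √h.
∫ h^(−1/2) dh = −(0.0118/A) ∫ dt, giving 2√h = 2√h₀ − (0.0118/A) t.
t = 2A(√h₀ − √h)/0.0118 = 2·4.17·(√3.30 − √1.64)/0.0118
  = 8.3400 × (1.8166 − 1.2806) / 0.0118 = 378.81 s.

379 s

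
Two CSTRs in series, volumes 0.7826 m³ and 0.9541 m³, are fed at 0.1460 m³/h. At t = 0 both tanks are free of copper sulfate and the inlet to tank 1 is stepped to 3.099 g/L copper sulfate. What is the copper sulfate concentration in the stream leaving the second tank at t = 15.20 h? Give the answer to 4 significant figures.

Time constants: τᵢ = Vᵢ/Q for each well-mixed tank.
τ₁ = 0.7826/0.1460 = 5.36027 h; τ₂ = 0.9541/0.1460 = 6.53493 h.
Solving the cascade with C₁(0)=C₂(0)=0 gives C₂(t) = C_in[1 − (τ₁ e^(−t/τ₁) − τ₂ e^(−t/τ₂))/(τ₁ − τ₂)].
At t = 15.20: e^(−t/τ₁) = 0.0586788, e^(−t/τ₂) = 0.0976895.
C₂ = 3.099·[1 − (5.36027·0.0586788 − 6.53493·0.0976895)/(-1.17466)] = 3.099·0.724295 = 2.24459 g/L.

2.245 g/L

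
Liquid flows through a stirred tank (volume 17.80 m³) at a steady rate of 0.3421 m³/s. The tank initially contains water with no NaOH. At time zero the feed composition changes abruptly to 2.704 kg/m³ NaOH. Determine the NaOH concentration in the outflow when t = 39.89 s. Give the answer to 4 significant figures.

Unsteady species balance (constant V, well mixed): V dC/dt = Q(C_in − C).
Rewrite as dC/dt + C/τ = C_in/τ, τ = V/Q = 52.0316 s.
This is linear first-order; C(t) = C_in + (C₀ − C_in) e^(−t/τ).
C(39.89) = 2.704 + (0 − 2.704)·e^(−39.89/52.0316) = 2.704 + (-2.70400)·0.464567 = 1.44781 kg/m³.

1.448 kg/m³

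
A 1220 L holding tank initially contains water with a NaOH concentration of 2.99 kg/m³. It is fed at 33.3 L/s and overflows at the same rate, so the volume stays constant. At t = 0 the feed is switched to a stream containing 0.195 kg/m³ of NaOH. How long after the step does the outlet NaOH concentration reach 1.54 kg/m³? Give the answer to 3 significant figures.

26.8 s

Accumulation = in − out for the solute gives V dC/dt = Q(C_in − C), so τ = V/Q = 36.637 s.
C(t) = C_in + (C₀ − C_in) e^(−t/τ). Set C = 1.54 and solve for t:
e^(−t/τ) = (C − C_in)/(C₀ − C_in) = (1.54 − 0.195)/(2.99 − 0.195) = 0.48122
t = −τ ln(…) = 36.637 × 0.73144 = 26.797 s.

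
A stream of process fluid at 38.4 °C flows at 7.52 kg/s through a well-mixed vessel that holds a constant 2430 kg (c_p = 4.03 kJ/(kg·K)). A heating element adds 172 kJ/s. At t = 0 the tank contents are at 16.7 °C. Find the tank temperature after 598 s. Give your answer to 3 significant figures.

39.8 °C

M c_p dT/dt = ṁ c_p (T_in − T) + Q̇.
τ = M/ṁ = 323.14 s; T_ss = T_in + Q̇/(ṁ c_p) = 38.4 + 172/(7.52·4.03) = 44.076 °C.
T approaches T_ss exponentially: T(t) = T_ss + (T₀ − T_ss) e^(−t/τ).
T(598) = 44.076 + (-27.376)·e^(−598/323.14) = 44.076 + (-27.376)·0.15714 = 39.774 °C.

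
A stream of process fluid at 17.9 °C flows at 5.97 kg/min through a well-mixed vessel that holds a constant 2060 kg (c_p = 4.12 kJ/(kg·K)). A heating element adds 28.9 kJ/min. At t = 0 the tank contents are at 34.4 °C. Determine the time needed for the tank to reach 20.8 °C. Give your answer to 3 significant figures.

754 min

Unsteady energy balance on the tank contents: M c_p dT/dt = ṁ c_p (T_in − T) + 28.9.
τ = M/ṁ = 345.06 min; T_ss = T_in + Q̇/(ṁ c_p) = 19.075 °C.
T(t) = T_ss + (T₀ − T_ss) e^(−t/τ). Set T = 20.8:
e^(−t/τ) = (20.8 − 19.075)/(34.4 − 19.075) = 0.11256
t = −345.06 · ln(0.11256) = 753.69 min.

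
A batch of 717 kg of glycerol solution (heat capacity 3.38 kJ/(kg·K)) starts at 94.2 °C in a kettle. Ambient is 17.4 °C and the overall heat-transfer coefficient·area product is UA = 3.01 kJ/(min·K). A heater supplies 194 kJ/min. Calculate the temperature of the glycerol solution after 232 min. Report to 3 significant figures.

Unsteady energy balance on the tank contents: M c_p dT/dt = −UA(T − T_amb) + Q̇.
dT/dt = (T_ss − T)/τ with T_ss = T_amb + Q̇/UA = 17.4 + 194/3.01 = 81.852 °C, τ = M c_p/UA = 717·3.38/3.01 = 805.14 min.
T approaches T_ss exponentially: T(t) = T_ss + (T₀ − T_ss) e^(−t/τ).
T(232) = 81.852 + (12.348)·0.74965 = 91.109 °C.

91.1 °C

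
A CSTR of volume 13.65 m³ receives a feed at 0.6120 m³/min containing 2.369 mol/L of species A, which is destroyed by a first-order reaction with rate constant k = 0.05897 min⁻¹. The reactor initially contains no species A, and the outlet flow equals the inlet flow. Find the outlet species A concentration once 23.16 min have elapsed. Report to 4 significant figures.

0.9308 mol/L

Species balance: V dC/dt = Q C_in − Q C − k V C.
dC/dt = (Q/V) C_in − (Q/V + k) C; effective rate a = Q/V + k = 0.0448352 + 0.05897 = 0.103805 min⁻¹.
C_ss = Q C_in/(Q + kV) = 1.02321 mol/L; C(t) = C_ss + (C₀ − C_ss) e^(−a t).
C(23.16) = 1.02321 + (-1.02321)·e^(−0.103805·23.16) = 1.02321 + (-1.02321)·0.0903443 = 0.930769 mol/L.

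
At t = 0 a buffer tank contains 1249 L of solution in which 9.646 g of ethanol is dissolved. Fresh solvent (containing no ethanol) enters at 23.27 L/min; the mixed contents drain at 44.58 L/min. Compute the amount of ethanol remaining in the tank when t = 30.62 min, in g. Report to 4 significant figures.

Total volume: dV/dt = Q_in − Q_out = -21.3100 L/min, so V(t) = 1249 − 21.3100 t and V(30.62) = 596.488 L.
Species balance (pure solvent in): dm/dt = −Q_out · m/V(t).
Separate: dm/m = −Q_out dt/V(t) ⇒ ln(m/m₀) = −(Q_out/(Q_in−Q_out)) ln(V/V₀).
m = m₀ (V₀/V)^(Q_out/(Q_in−Q_out)) = 9.646 × (1249/596.488)^(-2.09198) = 2.05544 g.

2.055 g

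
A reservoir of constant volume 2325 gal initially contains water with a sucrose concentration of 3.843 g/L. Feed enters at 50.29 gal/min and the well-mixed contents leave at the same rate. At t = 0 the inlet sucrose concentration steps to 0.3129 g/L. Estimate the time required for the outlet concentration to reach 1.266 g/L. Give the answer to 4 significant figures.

60.53 min

Species balance: V dC/dt = Q(C_in − C) ⇒ τ = V/Q = 46.2319 min.
C(t) = C_in + (C₀ − C_in) e^(−t/τ). Set C = 1.266 and solve for t:
e^(−t/τ) = (C − C_in)/(C₀ − C_in) = (1.266 − 0.3129)/(3.843 − 0.3129) = 0.269992
t = −τ ln(…) = 46.2319 × 1.30936 = 60.5342 min.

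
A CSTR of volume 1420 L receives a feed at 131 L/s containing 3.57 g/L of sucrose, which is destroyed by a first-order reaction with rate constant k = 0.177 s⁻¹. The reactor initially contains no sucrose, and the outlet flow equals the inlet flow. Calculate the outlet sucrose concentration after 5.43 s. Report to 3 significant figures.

V dC/dt = Q(C_in − C) − k V C.
This is linear with rate a = Q/V + k = 0.26925 s⁻¹.
C_ss = Q C_in/(Q + kV) = 1.2232 g/L; C(t) = C_ss + (C₀ − C_ss) e^(−a t).
C(5.43) = 1.2232 + (-1.2232)·e^(−0.26925·5.43) = 1.2232 + (-1.2232)·0.23176 = 0.93969 g/L.

0.940 g/L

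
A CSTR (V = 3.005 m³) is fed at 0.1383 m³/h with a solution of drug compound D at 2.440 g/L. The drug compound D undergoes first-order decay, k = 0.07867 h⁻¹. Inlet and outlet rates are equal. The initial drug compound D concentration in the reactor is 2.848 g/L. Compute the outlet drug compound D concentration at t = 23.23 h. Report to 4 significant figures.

Accumulation = in − out − consumed: V dC/dt = Q C_in − Q C − k V C.
dC/dt = (Q/V) C_in − (Q/V + k) C; effective rate a = Q/V + k = 0.0460233 + 0.07867 = 0.124693 h⁻¹.
C_ss = Q C_in/(Q + kV) = 0.900584 g/L; C(t) = C_ss + (C₀ − C_ss) e^(−a t).
C(23.23) = 0.900584 + (1.94742)·e^(−0.124693·23.23) = 0.900584 + (1.94742)·0.0552092 = 1.00810 g/L.

1.008 g/L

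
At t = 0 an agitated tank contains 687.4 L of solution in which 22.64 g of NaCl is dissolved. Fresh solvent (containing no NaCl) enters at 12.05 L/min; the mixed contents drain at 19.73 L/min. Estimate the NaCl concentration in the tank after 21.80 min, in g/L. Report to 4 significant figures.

0.02126 g/L

Total volume: dV/dt = Q_in − Q_out = -7.68000 L/min, so V(t) = 687.4 − 7.68000 t and V(21.80) = 519.976 L.
No NaCl enters, so dm/dt = −Q_out · (m/V).
dm/m = −Q_out dt/(V₀ − 7.68000 t); integrating gives ln(m/m₀) = −(Q_out/(Q_in−Q_out)) ln(V/V₀).
m = m₀ (V₀/V)^(Q_out/(Q_in−Q_out)) = 22.64 × (687.4/519.976)^(-2.56901) = 11.0521 g.
C = m/V = 11.0521/519.976 = 0.0212550 g/L.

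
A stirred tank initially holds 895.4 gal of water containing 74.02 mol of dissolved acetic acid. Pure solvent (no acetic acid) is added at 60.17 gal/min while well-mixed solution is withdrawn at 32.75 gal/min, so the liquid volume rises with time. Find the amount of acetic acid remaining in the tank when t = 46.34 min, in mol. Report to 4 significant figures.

Let m(t) be the amount of acetic acid. Volume: V(t) = V₀ + (Q_in − Q_out) t = 895.4 + 27.4200 t; V(46.34) = 2166.04 gal.
No acetic acid enters, so dm/dt = −Q_out · (m/V).
Separate: dm/m = −Q_out dt/V(t) ⇒ ln(m/m₀) = −(Q_out/(Q_in−Q_out)) ln(V/V₀).
m = m₀ (V₀/V)^(Q_out/(Q_in−Q_out)) = 74.02 × (895.4/2166.04)^(1.19438) = 25.7706 mol.

25.77 mol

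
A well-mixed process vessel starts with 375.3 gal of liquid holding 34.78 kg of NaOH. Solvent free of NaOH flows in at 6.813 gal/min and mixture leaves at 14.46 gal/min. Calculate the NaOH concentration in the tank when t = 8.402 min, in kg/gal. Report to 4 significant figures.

Let m(t) be the amount of NaOH. Volume: V(t) = V₀ + (Q_in − Q_out) t = 375.3 − 7.64700 t; V(8.402) = 311.050 gal.
No NaOH enters, so dm/dt = −Q_out · (m/V).
dm/m = −Q_out dt/(V₀ − 7.64700 t); integrating gives ln(m/m₀) = −(Q_out/(Q_in−Q_out)) ln(V/V₀).
m = m₀ (V₀/V)^(Q_out/(Q_in−Q_out)) = 34.78 × (375.3/311.050)^(-1.89094) = 24.3852 kg.
C = m/V = 24.3852/311.050 = 0.0783964 kg/gal.

0.07840 kg/gal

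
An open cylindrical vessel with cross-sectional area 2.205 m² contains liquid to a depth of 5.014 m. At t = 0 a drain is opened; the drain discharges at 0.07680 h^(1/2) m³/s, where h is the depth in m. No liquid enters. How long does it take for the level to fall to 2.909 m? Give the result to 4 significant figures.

30.64 s

With no inflow, A dh/dt = −0.07680 √h.
This is separable: 2 d(√h)/dt = −0.07680/A, so √h = √h₀ − (0.07680/(2A)) t.
t = 2A(√h₀ − √h)/0.07680 = 2·2.205·(√5.014 − √2.909)/0.07680
  = 4.41000 × (2.23920 − 1.70558) / 0.07680 = 30.6413 s.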